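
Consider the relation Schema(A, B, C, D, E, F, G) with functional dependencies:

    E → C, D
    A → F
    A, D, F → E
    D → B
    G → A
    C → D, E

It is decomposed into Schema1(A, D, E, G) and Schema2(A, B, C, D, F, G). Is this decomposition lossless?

Common attributes: Schema1 ∩ Schema2 = {A, D, G}.
Closure of {A, D, G}: A → F applies, adding F; A, D, F → E applies, adding E; D → B applies, adding B; E → C, D applies, adding C. So (A, D, G)⁺ = {A, B, C, D, E, F, G}.
This closure contains every attribute of Schema1, so Schema1 ∩ Schema2 → Schema1. The join is lossless.

Yes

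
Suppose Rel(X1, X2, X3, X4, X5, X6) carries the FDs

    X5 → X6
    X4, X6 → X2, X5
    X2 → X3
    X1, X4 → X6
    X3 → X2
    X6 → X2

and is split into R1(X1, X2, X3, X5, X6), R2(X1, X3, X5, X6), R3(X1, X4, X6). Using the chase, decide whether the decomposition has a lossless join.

No

Chase test. Columns are X1, X2, X3, X4, X5, X6; row i has aⱼ where attribute j ∈ Ri, else bᵢⱼ.
Initial tableau (one row per fragment):
  row 1: a1 a2 a3 b14 a5 a6
  row 2: a1 b22 a3 b24 a5 a6
  row 3: a1 b32 b33 a4 b35 a6
Rows 1 and 2 agree on X3; apply X3→X2 and equate their X2 entries.
Rows 1 and 3 agree on X6; apply X6→X2 and equate their X2 entries.
Rows 1 and 3 agree on X2; apply X2→X3 and equate their X3 entries.
No row becomes fully distinguished — the join is lossy.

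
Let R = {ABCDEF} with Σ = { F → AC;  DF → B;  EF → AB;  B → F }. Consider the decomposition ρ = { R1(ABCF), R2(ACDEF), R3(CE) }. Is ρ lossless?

No

Chase test. Columns are ABCDEF; row i has aⱼ where attribute j ∈ Ri, else bᵢⱼ.
Initial tableau (one row per fragment):
  row 1: a1 a2 a3 b14 b15 a6
  row 2: a1 b22 a3 a4 a5 a6
  row 3: b31 b32 a3 b34 a5 b36
No row becomes fully distinguished — the join is lossy.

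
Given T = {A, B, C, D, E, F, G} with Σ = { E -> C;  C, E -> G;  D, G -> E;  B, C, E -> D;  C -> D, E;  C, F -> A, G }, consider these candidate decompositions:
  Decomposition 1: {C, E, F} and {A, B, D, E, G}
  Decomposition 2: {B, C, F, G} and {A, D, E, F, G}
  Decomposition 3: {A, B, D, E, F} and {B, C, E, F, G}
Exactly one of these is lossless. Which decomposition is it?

Decomposition 3

Decomposition 1: common = {E}, closure = {C, D, E, G} → lossy.
Decomposition 2: common = {F, G}, closure = {F, G} → lossy.
Decomposition 3: common = {B, E, F}, closure = {A, B, C, D, E, F, G} → lossless.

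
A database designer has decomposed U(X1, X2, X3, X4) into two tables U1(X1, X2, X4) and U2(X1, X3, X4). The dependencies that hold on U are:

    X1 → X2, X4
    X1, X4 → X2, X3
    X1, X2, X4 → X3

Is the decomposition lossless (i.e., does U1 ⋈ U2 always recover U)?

Yes

Common attributes: U1 ∩ U2 = {X1, X4}.
Closure of {X1, X4}: X1 → X2, X4 applies, adding X2; X1, X4 → X2, X3 applies, adding X3. So (X1, X4)⁺ = {X1, X2, X3, X4}.
This closure contains every attribute of U1, so U1 ∩ U2 → U1. The join is lossless.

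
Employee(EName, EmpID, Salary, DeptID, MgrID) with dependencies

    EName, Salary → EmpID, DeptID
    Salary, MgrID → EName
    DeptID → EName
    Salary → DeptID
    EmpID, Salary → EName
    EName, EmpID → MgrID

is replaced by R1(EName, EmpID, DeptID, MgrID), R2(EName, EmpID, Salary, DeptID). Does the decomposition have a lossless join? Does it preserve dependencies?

Lossless test: (EName, EmpID, DeptID)⁺ = {EName, EmpID, DeptID, MgrID}, which contains all of one fragment — lossless.
Dependency preservation: Salary, MgrID → EName is not contained in any single fragment, but the restricted closure of its left-hand side across the fragments still reaches the right-hand side; the remaining FDs each lie inside some fragment. All dependencies are preserved.

lossless and dependency-preserving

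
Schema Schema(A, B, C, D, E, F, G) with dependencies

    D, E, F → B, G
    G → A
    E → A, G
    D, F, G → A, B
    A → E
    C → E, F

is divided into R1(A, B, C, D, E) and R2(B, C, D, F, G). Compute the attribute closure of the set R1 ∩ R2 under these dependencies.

A, B, C, D, E, F, G

R1 ∩ R2 = {B, C, D}.
C → E, F applies, adding E, F
D, E, F → B, G applies, adding G
G → A applies, adding A
Closure: {A, B, C, D, E, F, G}.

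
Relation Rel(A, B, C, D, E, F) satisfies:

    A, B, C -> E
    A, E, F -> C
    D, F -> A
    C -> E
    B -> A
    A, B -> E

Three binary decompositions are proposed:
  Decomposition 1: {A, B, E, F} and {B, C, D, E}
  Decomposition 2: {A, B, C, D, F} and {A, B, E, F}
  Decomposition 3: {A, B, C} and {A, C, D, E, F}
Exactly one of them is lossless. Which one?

Decomposition 1: common = {B, E}, closure = {A, B, E} → lossy.
Decomposition 2: common = {A, B, F}, closure = {A, B, C, E, F} → lossless.
Decomposition 3: common = {A, C}, closure = {A, C, E} → lossy.

Decomposition 2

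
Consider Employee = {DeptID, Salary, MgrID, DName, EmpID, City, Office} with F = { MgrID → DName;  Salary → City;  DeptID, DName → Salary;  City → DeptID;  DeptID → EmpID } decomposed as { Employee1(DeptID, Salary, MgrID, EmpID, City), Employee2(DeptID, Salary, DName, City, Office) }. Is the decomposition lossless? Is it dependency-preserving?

Lossless test: (DeptID, Salary, City)⁺ = {DeptID, Salary, EmpID, City}, which is a superkey of neither fragment — lossy.
Dependency preservation: the restricted closure of {MgrID} across the fragments never reaches {DName}, so MgrID → DName cannot be enforced without a join — not preserved.

lossy and not dependency-preserving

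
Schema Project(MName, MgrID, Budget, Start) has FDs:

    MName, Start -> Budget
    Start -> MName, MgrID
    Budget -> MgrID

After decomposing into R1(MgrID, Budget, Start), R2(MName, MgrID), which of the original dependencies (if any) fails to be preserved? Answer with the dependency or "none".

Start -> MName, MgrID

Check Start → MName, MgrID: no single fragment contains all of {MName, MgrID, Start}, and the restricted closure of {Start} across the fragments never reaches {MName, MgrID}.
MName, Start → Budget is preserved.
Budget → MgrID is preserved.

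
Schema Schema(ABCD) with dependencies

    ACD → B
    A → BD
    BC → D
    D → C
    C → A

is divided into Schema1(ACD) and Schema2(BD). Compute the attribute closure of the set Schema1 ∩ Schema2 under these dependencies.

Schema1 ∩ Schema2 = {D}.
D → C applies, adding C
C → A applies, adding A
ACD → B applies, adding B
Closure: {ABCD}.

ABCD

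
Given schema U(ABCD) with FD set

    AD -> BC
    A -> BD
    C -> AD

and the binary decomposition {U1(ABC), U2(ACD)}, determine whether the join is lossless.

Common attributes: U1 ∩ U2 = {AC}.
Closure of {AC}: A → BD applies, adding BD. So (AC)⁺ = {ABCD}.
This closure contains every attribute of U1, so U1 ∩ U2 → U1. The join is lossless.

Yes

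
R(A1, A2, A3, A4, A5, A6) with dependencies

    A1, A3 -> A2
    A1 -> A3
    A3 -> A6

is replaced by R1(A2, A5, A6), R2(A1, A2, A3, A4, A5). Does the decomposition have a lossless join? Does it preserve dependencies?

lossy and not dependency-preserving

Lossless test: (A2, A5)⁺ = {A2, A5}, which is a superkey of neither fragment — lossy.
Dependency preservation: the restricted closure of {A3} across the fragments never reaches {A6}, so A3 → A6 cannot be enforced without a join — not preserved.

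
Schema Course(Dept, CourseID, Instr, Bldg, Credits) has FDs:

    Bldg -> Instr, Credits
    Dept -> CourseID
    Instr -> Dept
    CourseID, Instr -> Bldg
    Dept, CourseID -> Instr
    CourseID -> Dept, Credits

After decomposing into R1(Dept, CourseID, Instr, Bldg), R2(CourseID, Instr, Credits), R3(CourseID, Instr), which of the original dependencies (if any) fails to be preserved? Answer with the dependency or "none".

none

Bldg → Instr, Credits: restricted closure across fragments reaches Instr, Credits.
Dept → CourseID lies within R1.
Instr → Dept lies within R1.
CourseID, Instr → Bldg lies within R1.
Dept, CourseID → Instr lies within R1.
CourseID → Dept, Credits: restricted closure across fragments reaches Dept, Credits.
Every dependency is enforceable on the fragments, so the decomposition is dependency-preserving.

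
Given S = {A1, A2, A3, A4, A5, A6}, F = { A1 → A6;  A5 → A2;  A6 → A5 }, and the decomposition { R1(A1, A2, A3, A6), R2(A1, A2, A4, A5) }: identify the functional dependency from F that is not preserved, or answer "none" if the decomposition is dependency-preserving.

Check A6 → A5: no single fragment contains all of {A5, A6}, and the restricted closure of {A6} across the fragments never reaches {A5}.
A1 → A6 is preserved.
A5 → A2 is preserved.

A6 → A5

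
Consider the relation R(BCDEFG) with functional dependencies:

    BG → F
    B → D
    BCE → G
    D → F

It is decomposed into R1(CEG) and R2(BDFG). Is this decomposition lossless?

Common attributes: R1 ∩ R2 = {G}.
No dependency enlarges {G}, so (G)⁺ = {G}.
The closure contains neither all of R1 = {CEG} nor all of R2 = {BDFG}, so the common attributes are not a superkey of either fragment. The join is lossy.

No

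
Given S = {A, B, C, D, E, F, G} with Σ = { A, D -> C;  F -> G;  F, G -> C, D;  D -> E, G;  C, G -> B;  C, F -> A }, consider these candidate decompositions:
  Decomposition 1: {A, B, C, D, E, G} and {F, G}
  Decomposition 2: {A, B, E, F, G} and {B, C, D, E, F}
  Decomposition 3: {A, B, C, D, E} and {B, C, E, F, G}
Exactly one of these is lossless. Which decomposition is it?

Decomposition 1: common = {G}, closure = {G} → lossy.
Decomposition 2: common = {B, E, F}, closure = {A, B, C, D, E, F, G} → lossless.
Decomposition 3: common = {B, C, E}, closure = {B, C, E} → lossy.

Decomposition 2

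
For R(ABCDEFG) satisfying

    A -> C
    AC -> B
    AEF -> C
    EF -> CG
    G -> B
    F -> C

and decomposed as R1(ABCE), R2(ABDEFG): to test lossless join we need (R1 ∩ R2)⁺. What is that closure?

R1 ∩ R2 = {ABE}.
A → C applies, adding C
Closure: {ABCE}.

ABCE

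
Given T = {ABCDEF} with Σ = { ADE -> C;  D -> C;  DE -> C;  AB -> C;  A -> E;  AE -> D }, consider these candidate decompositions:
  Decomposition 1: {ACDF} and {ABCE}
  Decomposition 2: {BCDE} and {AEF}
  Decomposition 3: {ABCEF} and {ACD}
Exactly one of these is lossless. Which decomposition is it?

Decomposition 1: common = {AC}, closure = {ACDE} → lossy.
Decomposition 2: common = {E}, closure = {E} → lossy.
Decomposition 3: common = {AC}, closure = {ACDE} → lossless.

Decomposition 3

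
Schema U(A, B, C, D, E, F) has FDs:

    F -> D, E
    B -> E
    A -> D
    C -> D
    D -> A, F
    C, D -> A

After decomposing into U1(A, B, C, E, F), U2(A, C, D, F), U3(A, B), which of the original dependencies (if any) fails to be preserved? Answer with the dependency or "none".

none

F → D, E: restricted closure across fragments reaches D, E.
B → E lies within U1.
A → D lies within U2.
C → D lies within U2.
D → A, F lies within U2.
C, D → A lies within U2.
Every dependency is enforceable on the fragments, so the decomposition is dependency-preserving.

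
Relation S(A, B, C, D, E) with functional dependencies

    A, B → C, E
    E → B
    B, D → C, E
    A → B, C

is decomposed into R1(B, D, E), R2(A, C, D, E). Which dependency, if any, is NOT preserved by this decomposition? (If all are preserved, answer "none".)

none

A, B → C, E: restricted closure across fragments reaches C, E.
E → B lies within R1.
B, D → C, E: restricted closure across fragments reaches C, E.
A → B, C: restricted closure across fragments reaches B, C.
Every dependency is enforceable on the fragments, so the decomposition is dependency-preserving.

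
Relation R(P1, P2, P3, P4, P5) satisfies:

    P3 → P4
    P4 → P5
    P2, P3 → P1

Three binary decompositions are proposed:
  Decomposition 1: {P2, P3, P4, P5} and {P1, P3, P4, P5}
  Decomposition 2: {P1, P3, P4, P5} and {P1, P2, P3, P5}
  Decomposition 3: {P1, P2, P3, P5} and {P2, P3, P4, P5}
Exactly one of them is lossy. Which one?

Decomposition 1

Decomposition 1: common = {P3, P4, P5}, closure = {P3, P4, P5} → lossy.
Decomposition 2: common = {P1, P3, P5}, closure = {P1, P3, P4, P5} → lossless.
Decomposition 3: common = {P2, P3, P5}, closure = {P1, P2, P3, P4, P5} → lossless.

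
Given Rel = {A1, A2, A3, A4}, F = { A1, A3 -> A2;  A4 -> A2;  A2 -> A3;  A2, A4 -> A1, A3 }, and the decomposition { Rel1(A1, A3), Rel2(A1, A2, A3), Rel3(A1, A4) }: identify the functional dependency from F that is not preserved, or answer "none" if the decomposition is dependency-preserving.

Check A4 → A2: no single fragment contains all of {A2, A4}, and the restricted closure of {A4} across the fragments never reaches {A2}.
A1, A3 → A2 is preserved.
A2 → A3 is preserved.
A2, A4 → A1, A3 is preserved.

A4 -> A2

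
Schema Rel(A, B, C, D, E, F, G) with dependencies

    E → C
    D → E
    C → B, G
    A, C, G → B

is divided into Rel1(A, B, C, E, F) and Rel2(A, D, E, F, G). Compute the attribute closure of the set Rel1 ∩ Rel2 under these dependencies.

A, B, C, E, F, G

Rel1 ∩ Rel2 = {A, E, F}.
E → C applies, adding C
C → B, G applies, adding B, G
Closure: {A, B, C, E, F, G}.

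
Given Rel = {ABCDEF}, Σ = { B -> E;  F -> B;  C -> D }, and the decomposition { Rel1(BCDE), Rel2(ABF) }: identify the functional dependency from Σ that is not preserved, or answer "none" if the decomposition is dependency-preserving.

B → E lies within Rel1.
F → B lies within Rel2.
C → D lies within Rel1.
Every dependency is enforceable on the fragments, so the decomposition is dependency-preserving.

none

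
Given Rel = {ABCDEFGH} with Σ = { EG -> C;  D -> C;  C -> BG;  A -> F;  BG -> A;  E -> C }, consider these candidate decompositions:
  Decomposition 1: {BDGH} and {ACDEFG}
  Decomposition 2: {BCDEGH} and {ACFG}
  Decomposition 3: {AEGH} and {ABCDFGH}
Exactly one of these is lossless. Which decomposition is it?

Decomposition 1: common = {DG}, closure = {ABCDFG} → lossy.
Decomposition 2: common = {CG}, closure = {ABCFG} → lossless.
Decomposition 3: common = {AGH}, closure = {AFGH} → lossy.

Decomposition 2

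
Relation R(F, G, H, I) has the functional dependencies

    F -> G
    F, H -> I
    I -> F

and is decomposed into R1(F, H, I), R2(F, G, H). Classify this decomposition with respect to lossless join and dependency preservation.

Lossless test: (F, H)⁺ = {F, G, H, I}, which contains all of one fragment — lossless.
Dependency preservation: every FD's attributes lie within a single fragment, so each can be enforced locally — preserved.

lossless and dependency-preserving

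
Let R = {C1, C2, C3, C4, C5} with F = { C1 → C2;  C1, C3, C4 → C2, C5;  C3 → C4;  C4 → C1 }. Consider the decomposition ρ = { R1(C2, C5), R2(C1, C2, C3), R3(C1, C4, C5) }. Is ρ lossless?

No

Chase test. Columns are C1, C2, C3, C4, C5; row i has aⱼ where attribute j ∈ Ri, else bᵢⱼ.
Initial tableau (one row per fragment):
  row 1: b11 a2 b13 b14 a5
  row 2: a1 a2 a3 b24 b25
  row 3: a1 b32 b33 a4 a5
Rows 2 and 3 agree on C1; apply C1→C2 and equate their C2 entries.
No row becomes fully distinguished — the join is lossy.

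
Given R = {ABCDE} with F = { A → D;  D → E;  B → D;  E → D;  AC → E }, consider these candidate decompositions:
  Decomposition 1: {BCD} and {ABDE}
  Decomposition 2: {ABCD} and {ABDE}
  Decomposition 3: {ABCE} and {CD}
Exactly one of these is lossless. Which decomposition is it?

Decomposition 1: common = {BD}, closure = {BDE} → lossy.
Decomposition 2: common = {ABD}, closure = {ABDE} → lossless.
Decomposition 3: common = {C}, closure = {C} → lossy.

Decomposition 2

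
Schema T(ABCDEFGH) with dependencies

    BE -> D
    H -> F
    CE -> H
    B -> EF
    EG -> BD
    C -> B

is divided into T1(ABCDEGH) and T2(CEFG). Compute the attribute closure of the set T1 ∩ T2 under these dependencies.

BCDEFGH

T1 ∩ T2 = {CEG}.
CE → H applies, adding H
EG → BD applies, adding BD
H → F applies, adding F
Closure: {BCDEFGH}.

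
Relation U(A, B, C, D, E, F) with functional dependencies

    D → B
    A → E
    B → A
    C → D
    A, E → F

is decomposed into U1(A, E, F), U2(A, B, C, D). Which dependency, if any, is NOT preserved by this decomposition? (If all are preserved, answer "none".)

none

D → B lies within U2.
A → E lies within U1.
B → A lies within U2.
C → D lies within U2.
A, E → F lies within U1.
Every dependency is enforceable on the fragments, so the decomposition is dependency-preserving.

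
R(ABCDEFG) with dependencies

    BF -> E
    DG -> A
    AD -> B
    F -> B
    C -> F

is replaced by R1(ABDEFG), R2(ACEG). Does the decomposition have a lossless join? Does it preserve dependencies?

lossy and not dependency-preserving

Lossless test: (AEG)⁺ = {AEG}, which is a superkey of neither fragment — lossy.
Dependency preservation: the restricted closure of {C} across the fragments never reaches {F}, so C → F cannot be enforced without a join — not preserved.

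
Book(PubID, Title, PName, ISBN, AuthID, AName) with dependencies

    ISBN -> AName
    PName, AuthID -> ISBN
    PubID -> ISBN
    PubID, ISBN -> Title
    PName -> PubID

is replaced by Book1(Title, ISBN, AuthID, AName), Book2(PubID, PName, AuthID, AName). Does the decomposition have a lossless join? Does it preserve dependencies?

Lossless test: (AuthID, AName)⁺ = {AuthID, AName}, which is a superkey of neither fragment — lossy.
Dependency preservation: the restricted closure of {PName, AuthID} across the fragments never reaches {ISBN}, so PName, AuthID → ISBN cannot be enforced without a join — not preserved.

lossy and not dependency-preserving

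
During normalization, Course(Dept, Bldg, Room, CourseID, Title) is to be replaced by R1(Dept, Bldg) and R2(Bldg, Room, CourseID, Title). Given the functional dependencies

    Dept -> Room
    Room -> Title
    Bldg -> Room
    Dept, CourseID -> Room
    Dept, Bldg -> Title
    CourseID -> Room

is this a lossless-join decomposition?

Common attributes: R1 ∩ R2 = {Bldg}.
Closure of {Bldg}: Bldg → Room applies, adding Room; Room → Title applies, adding Title. So (Bldg)⁺ = {Bldg, Room, Title}.
The closure contains neither all of R1 = {Dept, Bldg} nor all of R2 = {Bldg, Room, CourseID, Title}, so the common attributes are not a superkey of either fragment. The join is lossy.

No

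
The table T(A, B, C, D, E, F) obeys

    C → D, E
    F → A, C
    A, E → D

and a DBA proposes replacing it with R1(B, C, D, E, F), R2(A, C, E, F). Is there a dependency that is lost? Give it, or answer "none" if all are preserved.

A, E → D

Check A, E → D: no single fragment contains all of {A, D, E}, and the restricted closure of {A, E} across the fragments never reaches {D}.
C → D, E is preserved.
F → A, C is preserved.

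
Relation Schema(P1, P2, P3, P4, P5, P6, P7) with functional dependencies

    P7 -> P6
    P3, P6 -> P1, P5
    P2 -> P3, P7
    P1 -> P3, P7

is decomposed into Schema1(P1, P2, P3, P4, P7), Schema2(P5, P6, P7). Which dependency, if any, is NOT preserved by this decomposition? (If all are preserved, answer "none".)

Check P3, P6 → P1, P5: no single fragment contains all of {P1, P3, P5, P6}, and the restricted closure of {P3, P6} across the fragments never reaches {P1, P5}.
P7 → P6 is preserved.
P2 → P3, P7 is preserved.
P1 → P3, P7 is preserved.

P3, P6 -> P1, P5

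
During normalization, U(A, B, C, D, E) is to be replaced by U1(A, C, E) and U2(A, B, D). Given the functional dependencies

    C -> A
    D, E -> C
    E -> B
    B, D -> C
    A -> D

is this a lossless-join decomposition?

Common attributes: U1 ∩ U2 = {A}.
Closure of {A}: A → D applies, adding D. So (A)⁺ = {A, D}.
The closure contains neither all of U1 = {A, C, E} nor all of U2 = {A, B, D}, so the common attributes are not a superkey of either fragment. The join is lossy.

No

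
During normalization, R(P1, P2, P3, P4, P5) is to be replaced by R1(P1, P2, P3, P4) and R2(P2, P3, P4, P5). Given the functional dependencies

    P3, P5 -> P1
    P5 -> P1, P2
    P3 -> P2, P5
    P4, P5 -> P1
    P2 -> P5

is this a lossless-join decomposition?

Yes

Common attributes: R1 ∩ R2 = {P2, P3, P4}.
Closure of {P2, P3, P4}: P3 → P2, P5 applies, adding P5; P4, P5 → P1 applies, adding P1. So (P2, P3, P4)⁺ = {P1, P2, P3, P4, P5}.
This closure contains every attribute of R1, so R1 ∩ R2 → R1. The join is lossless.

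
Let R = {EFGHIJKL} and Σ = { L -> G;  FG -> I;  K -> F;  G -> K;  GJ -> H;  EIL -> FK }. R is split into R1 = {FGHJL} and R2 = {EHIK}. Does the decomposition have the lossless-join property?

No

Common attributes: R1 ∩ R2 = {H}.
No dependency enlarges {H}, so (H)⁺ = {H}.
The closure contains neither all of R1 = {FGHJL} nor all of R2 = {EHIK}, so the common attributes are not a superkey of either fragment. The join is lossy.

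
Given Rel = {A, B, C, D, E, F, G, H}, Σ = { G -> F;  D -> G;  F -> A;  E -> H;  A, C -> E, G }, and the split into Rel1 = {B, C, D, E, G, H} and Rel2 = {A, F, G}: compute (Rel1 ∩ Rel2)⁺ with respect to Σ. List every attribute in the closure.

Rel1 ∩ Rel2 = {G}.
G → F applies, adding F
F → A applies, adding A
Closure: {A, F, G}.

A, F, G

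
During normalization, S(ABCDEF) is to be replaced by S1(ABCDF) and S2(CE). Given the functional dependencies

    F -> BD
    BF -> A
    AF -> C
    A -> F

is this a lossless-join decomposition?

Common attributes: S1 ∩ S2 = {C}.
No dependency enlarges {C}, so (C)⁺ = {C}.
The closure contains neither all of S1 = {ABCDF} nor all of S2 = {CE}, so the common attributes are not a superkey of either fragment. The join is lossy.

No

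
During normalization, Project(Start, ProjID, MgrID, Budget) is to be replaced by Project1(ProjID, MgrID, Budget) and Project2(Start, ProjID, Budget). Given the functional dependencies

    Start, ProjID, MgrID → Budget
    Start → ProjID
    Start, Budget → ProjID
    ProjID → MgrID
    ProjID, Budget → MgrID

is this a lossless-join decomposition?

Yes

Common attributes: Project1 ∩ Project2 = {ProjID, Budget}.
Closure of {ProjID, Budget}: ProjID → MgrID applies, adding MgrID. So (ProjID, Budget)⁺ = {ProjID, MgrID, Budget}.
This closure contains every attribute of Project1, so Project1 ∩ Project2 → Project1. The join is lossless.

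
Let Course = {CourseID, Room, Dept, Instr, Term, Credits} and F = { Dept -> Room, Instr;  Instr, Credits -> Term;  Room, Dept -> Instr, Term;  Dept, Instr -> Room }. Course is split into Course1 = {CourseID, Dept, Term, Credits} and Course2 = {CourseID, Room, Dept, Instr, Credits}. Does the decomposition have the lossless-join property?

Common attributes: Course1 ∩ Course2 = {CourseID, Dept, Credits}.
Closure of {CourseID, Dept, Credits}: Dept → Room, Instr applies, adding Room, Instr; Instr, Credits → Term applies, adding Term. So (CourseID, Dept, Credits)⁺ = {CourseID, Room, Dept, Instr, Term, Credits}.
This closure contains every attribute of Course1, so Course1 ∩ Course2 → Course1. The join is lossless.

Yes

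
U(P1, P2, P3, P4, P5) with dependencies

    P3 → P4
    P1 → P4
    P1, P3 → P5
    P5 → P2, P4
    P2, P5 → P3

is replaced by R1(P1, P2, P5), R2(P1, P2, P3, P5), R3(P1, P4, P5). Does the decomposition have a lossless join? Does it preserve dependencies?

lossless but not dependency-preserving

Lossless test (chase): Rows 1 and 2 agree on P1; apply P1→P4 and equate their P4 entries. Rows 1 and 3 agree on P1; apply P1→P4 and equate their P4 entries. Rows 1 and 3 agree on P5; apply P5→P2, P4 and equate their P2, P4 entries. Rows 1 and 2 agree on P2, P5; apply P2, P5→P3 and equate their P3 entries. Rows 1 and 3 agree on P2, P5; apply P2, P5→P3 and equate their P3 entries. Row 1 is now all distinguished symbols — the join is lossless.
Dependency preservation: the restricted closure of {P3} across the fragments never reaches {P4}, so P3 → P4 cannot be enforced without a join — not preserved.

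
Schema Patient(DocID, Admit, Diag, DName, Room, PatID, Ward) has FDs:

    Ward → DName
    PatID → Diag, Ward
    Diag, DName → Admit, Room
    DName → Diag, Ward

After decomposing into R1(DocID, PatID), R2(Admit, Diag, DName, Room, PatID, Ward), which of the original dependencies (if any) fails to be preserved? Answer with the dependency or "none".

none

Ward → DName lies within R2.
PatID → Diag, Ward lies within R2.
Diag, DName → Admit, Room lies within R2.
DName → Diag, Ward lies within R2.
Every dependency is enforceable on the fragments, so the decomposition is dependency-preserving.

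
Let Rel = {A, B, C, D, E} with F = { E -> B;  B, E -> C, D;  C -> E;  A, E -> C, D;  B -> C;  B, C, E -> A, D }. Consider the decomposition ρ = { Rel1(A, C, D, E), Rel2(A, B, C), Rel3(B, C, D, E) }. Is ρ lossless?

Yes

Chase test. Columns are A, B, C, D, E; row i has aⱼ where attribute j ∈ Reli, else bᵢⱼ.
Initial tableau (one row per fragment):
  row 1: a1 b12 a3 a4 a5
  row 2: a1 a2 a3 b24 b25
  row 3: b31 a2 a3 a4 a5
Rows 1 and 3 agree on E; apply E→B and equate their B entries.
Rows 1 and 2 agree on C; apply C→E and equate their E entries.
Rows 1 and 2 agree on A, E; apply A, E→C, D and equate their C, D entries.
Rows 1 and 3 agree on B, C, E; apply B, C, E→A, D and equate their A, D entries.
Row 1 is now all distinguished symbols — the join is lossless.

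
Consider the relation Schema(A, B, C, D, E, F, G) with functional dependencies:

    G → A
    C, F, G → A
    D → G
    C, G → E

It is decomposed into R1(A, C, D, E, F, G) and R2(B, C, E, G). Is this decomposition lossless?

No

Common attributes: R1 ∩ R2 = {C, E, G}.
Closure of {C, E, G}: G → A applies, adding A. So (C, E, G)⁺ = {A, C, E, G}.
The closure contains neither all of R1 = {A, C, D, E, F, G} nor all of R2 = {B, C, E, G}, so the common attributes are not a superkey of either fragment. The join is lossy.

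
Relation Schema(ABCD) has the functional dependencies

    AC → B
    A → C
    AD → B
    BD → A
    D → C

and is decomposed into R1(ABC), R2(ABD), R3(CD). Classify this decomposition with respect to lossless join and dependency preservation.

lossless and dependency-preserving

Lossless test (chase): Rows 1 and 2 agree on A; apply A→C and equate their C entries. Row 2 is now all distinguished symbols — the join is lossless.
Dependency preservation: every FD's attributes lie within a single fragment, so each can be enforced locally — preserved.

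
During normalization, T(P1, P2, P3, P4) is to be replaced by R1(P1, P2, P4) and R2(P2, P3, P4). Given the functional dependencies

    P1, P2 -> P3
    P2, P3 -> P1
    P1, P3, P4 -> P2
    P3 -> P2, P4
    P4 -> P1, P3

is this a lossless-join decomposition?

Common attributes: R1 ∩ R2 = {P2, P4}.
Closure of {P2, P4}: P4 → P1, P3 applies, adding P1, P3. So (P2, P4)⁺ = {P1, P2, P3, P4}.
This closure contains every attribute of R1, so R1 ∩ R2 → R1. The join is lossless.

Yes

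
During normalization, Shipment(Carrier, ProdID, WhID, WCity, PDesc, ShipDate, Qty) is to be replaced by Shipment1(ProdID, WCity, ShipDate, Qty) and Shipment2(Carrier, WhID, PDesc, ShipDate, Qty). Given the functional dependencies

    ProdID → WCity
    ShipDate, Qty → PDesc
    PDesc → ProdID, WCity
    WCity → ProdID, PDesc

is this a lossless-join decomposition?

Common attributes: Shipment1 ∩ Shipment2 = {ShipDate, Qty}.
Closure of {ShipDate, Qty}: ShipDate, Qty → PDesc applies, adding PDesc; PDesc → ProdID, WCity applies, adding ProdID, WCity. So (ShipDate, Qty)⁺ = {ProdID, WCity, PDesc, ShipDate, Qty}.
This closure contains every attribute of Shipment1, so Shipment1 ∩ Shipment2 → Shipment1. The join is lossless.

Yes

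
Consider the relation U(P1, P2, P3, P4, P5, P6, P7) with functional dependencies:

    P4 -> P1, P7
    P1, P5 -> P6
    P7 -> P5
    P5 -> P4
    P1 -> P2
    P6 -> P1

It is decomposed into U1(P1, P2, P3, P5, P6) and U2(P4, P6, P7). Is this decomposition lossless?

No

Common attributes: U1 ∩ U2 = {P6}.
Closure of {P6}: P6 → P1 applies, adding P1; P1 → P2 applies, adding P2. So (P6)⁺ = {P1, P2, P6}.
The closure contains neither all of U1 = {P1, P2, P3, P5, P6} nor all of U2 = {P4, P6, P7}, so the common attributes are not a superkey of either fragment. The join is lossy.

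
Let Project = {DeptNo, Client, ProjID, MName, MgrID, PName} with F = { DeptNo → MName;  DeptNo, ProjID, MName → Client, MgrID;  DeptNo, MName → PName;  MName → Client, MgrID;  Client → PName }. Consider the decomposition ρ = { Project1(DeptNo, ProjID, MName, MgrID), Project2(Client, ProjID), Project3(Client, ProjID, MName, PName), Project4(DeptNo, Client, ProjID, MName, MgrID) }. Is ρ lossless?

Yes

Chase test. Columns are DeptNo, Client, ProjID, MName, MgrID, PName; row i has aⱼ where attribute j ∈ Projecti, else bᵢⱼ.
Initial tableau (one row per fragment):
  row 1: a1 b12 a3 a4 a5 b16
  row 2: b21 a2 a3 b24 b25 b26
  row 3: b31 a2 a3 a4 b35 a6
  row 4: a1 a2 a3 a4 a5 b46
Rows 1 and 4 agree on DeptNo, ProjID, MName; apply DeptNo, ProjID, MName→Client, MgrID and equate their Client, MgrID entries.
Rows 1 and 4 agree on DeptNo, MName; apply DeptNo, MName→PName and equate their PName entries.
Rows 1 and 3 agree on MName; apply MName→Client, MgrID and equate their Client, MgrID entries.
Rows 1 and 2 agree on Client; apply Client→PName and equate their PName entries.
Rows 1 and 3 agree on Client; apply Client→PName and equate their PName entries.
Row 1 is now all distinguished symbols — the join is lossless.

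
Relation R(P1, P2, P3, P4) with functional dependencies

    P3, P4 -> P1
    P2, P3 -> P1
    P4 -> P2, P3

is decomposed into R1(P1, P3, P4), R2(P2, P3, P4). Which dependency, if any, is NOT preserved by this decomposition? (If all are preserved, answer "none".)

P2, P3 -> P1

Check P2, P3 → P1: no single fragment contains all of {P1, P2, P3}, and the restricted closure of {P2, P3} across the fragments never reaches {P1}.
P3, P4 → P1 is preserved.
P4 → P2, P3 is preserved.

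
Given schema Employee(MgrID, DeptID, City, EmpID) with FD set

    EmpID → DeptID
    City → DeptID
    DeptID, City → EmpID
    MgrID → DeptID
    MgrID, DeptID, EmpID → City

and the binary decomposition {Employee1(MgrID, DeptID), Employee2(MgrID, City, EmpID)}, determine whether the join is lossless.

Yes

Common attributes: Employee1 ∩ Employee2 = {MgrID}.
Closure of {MgrID}: MgrID → DeptID applies, adding DeptID. So (MgrID)⁺ = {MgrID, DeptID}.
This closure contains every attribute of Employee1, so Employee1 ∩ Employee2 → Employee1. The join is lossless.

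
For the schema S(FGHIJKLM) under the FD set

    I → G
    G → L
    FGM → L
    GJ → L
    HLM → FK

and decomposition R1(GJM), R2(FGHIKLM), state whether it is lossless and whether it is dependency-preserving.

lossy but dependency-preserving

Lossless test: (GM)⁺ = {GLM}, which is a superkey of neither fragment — lossy.
Dependency preservation: GJ → L is not contained in any single fragment, but the restricted closure of its left-hand side across the fragments still reaches the right-hand side; the remaining FDs each lie inside some fragment. All dependencies are preserved.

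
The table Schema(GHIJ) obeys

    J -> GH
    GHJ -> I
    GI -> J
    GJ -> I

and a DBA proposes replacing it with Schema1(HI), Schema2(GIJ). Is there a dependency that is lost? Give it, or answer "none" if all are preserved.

J -> GH

Check J → GH: no single fragment contains all of {GHJ}, and the restricted closure of {J} across the fragments never reaches {GH}.
GHJ → I is preserved.
GI → J is preserved.
GJ → I is preserved.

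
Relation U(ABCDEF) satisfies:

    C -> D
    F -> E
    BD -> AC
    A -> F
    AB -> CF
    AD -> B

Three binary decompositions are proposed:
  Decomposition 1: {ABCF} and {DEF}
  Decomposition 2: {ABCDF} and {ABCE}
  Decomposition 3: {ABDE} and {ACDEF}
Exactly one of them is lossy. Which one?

Decomposition 1: common = {F}, closure = {EF} → lossy.
Decomposition 2: common = {ABC}, closure = {ABCDEF} → lossless.
Decomposition 3: common = {ADE}, closure = {ABCDEF} → lossless.

Decomposition 1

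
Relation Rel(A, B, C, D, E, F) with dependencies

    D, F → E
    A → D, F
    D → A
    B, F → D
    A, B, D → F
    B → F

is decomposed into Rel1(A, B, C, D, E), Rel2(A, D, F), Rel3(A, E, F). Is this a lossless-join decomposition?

Yes

Chase test. Columns are A, B, C, D, E, F; row i has aⱼ where attribute j ∈ Reli, else bᵢⱼ.
Initial tableau (one row per fragment):
  row 1: a1 a2 a3 a4 a5 b16
  row 2: a1 b22 b23 a4 b25 a6
  row 3: a1 b32 b33 b34 a5 a6
Rows 1 and 2 agree on A; apply A→D, F and equate their D, F entries.
Rows 1 and 3 agree on A; apply A→D, F and equate their D, F entries.
Rows 1 and 2 agree on D, F; apply D, F→E and equate their E entries.
Row 1 is now all distinguished symbols — the join is lossless.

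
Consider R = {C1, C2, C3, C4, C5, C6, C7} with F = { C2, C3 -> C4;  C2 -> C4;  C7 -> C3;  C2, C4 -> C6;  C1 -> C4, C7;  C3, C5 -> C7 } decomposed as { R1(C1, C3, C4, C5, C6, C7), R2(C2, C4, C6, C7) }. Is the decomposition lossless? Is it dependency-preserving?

lossy but dependency-preserving

Lossless test: (C4, C6, C7)⁺ = {C3, C4, C6, C7}, which is a superkey of neither fragment — lossy.
Dependency preservation: C2, C3 → C4 is not contained in any single fragment, but the restricted closure of its left-hand side across the fragments still reaches the right-hand side; the remaining FDs each lie inside some fragment. All dependencies are preserved.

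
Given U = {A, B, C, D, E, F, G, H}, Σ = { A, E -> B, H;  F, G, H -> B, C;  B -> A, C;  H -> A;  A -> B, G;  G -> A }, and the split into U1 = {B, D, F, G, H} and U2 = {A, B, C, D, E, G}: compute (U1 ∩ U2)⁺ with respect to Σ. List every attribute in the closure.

U1 ∩ U2 = {B, D, G}.
B → A, C applies, adding A, C
Closure: {A, B, C, D, G}.

A, B, C, D, G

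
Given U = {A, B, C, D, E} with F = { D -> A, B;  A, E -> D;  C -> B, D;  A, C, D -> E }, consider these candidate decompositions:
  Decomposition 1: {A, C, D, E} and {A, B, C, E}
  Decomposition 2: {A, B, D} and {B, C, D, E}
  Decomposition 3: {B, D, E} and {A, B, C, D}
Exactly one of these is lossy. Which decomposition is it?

Decomposition 3

Decomposition 1: common = {A, C, E}, closure = {A, B, C, D, E} → lossless.
Decomposition 2: common = {B, D}, closure = {A, B, D} → lossless.
Decomposition 3: common = {B, D}, closure = {A, B, D} → lossy.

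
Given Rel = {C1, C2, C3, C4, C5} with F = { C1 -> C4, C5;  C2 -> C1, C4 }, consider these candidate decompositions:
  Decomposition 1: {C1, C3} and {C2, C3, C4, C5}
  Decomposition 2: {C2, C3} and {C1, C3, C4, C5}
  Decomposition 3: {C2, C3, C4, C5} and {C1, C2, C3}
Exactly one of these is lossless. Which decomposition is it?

Decomposition 3

Decomposition 1: common = {C3}, closure = {C3} → lossy.
Decomposition 2: common = {C3}, closure = {C3} → lossy.
Decomposition 3: common = {C2, C3}, closure = {C1, C2, C3, C4, C5} → lossless.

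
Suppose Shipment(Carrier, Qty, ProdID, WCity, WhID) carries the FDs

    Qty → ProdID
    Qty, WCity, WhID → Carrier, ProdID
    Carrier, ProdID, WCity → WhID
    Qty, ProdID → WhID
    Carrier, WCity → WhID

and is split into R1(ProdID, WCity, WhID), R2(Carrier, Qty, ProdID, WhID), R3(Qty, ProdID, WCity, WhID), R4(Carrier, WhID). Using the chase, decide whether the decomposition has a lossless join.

Chase test. Columns are Carrier, Qty, ProdID, WCity, WhID; row i has aⱼ where attribute j ∈ Ri, else bᵢⱼ.
Initial tableau (one row per fragment):
  row 1: b11 b12 a3 a4 a5
  row 2: a1 a2 a3 b24 a5
  row 3: b31 a2 a3 a4 a5
  row 4: a1 b42 b43 b44 a5
No row becomes fully distinguished — the join is lossy.

No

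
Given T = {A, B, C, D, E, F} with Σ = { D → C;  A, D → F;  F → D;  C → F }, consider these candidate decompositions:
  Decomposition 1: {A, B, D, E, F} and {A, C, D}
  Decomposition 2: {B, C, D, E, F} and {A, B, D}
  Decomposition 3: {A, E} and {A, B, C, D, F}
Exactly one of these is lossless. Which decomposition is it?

Decomposition 1: common = {A, D}, closure = {A, C, D, F} → lossless.
Decomposition 2: common = {B, D}, closure = {B, C, D, F} → lossy.
Decomposition 3: common = {A}, closure = {A} → lossy.

Decomposition 1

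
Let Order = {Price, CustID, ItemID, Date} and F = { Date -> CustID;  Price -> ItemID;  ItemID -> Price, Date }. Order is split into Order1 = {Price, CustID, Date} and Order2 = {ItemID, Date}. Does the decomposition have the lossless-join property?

No

Common attributes: Order1 ∩ Order2 = {Date}.
Closure of {Date}: Date → CustID applies, adding CustID. So (Date)⁺ = {CustID, Date}.
The closure contains neither all of Order1 = {Price, CustID, Date} nor all of Order2 = {ItemID, Date}, so the common attributes are not a superkey of either fragment. The join is lossy.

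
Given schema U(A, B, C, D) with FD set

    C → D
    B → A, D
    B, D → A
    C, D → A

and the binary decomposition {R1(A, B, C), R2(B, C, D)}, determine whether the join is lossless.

Common attributes: R1 ∩ R2 = {B, C}.
Closure of {B, C}: C → D applies, adding D; B → A, D applies, adding A. So (B, C)⁺ = {A, B, C, D}.
This closure contains every attribute of R1, so R1 ∩ R2 → R1. The join is lossless.

Yes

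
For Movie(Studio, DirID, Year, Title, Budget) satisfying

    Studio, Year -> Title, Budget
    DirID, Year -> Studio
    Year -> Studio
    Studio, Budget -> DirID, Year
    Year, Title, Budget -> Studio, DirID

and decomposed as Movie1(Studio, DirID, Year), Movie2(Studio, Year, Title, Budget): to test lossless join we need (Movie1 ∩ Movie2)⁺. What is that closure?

Studio, DirID, Year, Title, Budget

Movie1 ∩ Movie2 = {Studio, Year}.
Studio, Year → Title, Budget applies, adding Title, Budget
Studio, Budget → DirID, Year applies, adding DirID
Closure: {Studio, DirID, Year, Title, Budget}.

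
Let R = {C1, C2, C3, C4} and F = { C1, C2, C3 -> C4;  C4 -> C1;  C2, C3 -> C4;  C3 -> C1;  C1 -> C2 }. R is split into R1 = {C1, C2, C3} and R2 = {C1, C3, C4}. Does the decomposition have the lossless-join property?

Common attributes: R1 ∩ R2 = {C1, C3}.
Closure of {C1, C3}: C1 → C2 applies, adding C2; C1, C2, C3 → C4 applies, adding C4. So (C1, C3)⁺ = {C1, C2, C3, C4}.
This closure contains every attribute of R1, so R1 ∩ R2 → R1. The join is lossless.

Yes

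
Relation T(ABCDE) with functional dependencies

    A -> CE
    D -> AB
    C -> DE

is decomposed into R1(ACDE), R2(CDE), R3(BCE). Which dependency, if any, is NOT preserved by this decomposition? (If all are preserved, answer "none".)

none

A → CE lies within R1.
D → AB: restricted closure across fragments reaches AB.
C → DE lies within R1.
Every dependency is enforceable on the fragments, so the decomposition is dependency-preserving.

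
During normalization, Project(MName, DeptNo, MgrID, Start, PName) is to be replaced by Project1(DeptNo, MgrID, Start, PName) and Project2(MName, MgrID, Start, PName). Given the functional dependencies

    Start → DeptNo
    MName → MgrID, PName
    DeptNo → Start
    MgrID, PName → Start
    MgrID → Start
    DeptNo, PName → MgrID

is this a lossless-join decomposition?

Yes

Common attributes: Project1 ∩ Project2 = {MgrID, Start, PName}.
Closure of {MgrID, Start, PName}: Start → DeptNo applies, adding DeptNo. So (MgrID, Start, PName)⁺ = {DeptNo, MgrID, Start, PName}.
This closure contains every attribute of Project1, so Project1 ∩ Project2 → Project1. The join is lossless.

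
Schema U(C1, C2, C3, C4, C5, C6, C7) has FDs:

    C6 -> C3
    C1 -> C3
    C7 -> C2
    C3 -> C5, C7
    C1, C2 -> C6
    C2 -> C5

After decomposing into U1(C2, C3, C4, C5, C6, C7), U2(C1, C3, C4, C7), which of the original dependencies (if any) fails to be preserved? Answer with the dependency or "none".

Check C1, C2 → C6: no single fragment contains all of {C1, C2, C6}, and the restricted closure of {C1, C2} across the fragments never reaches {C6}.
C6 → C3 is preserved.
C1 → C3 is preserved.
C7 → C2 is preserved.
C3 → C5, C7 is preserved.
C2 → C5 is preserved.

C1, C2 -> C6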